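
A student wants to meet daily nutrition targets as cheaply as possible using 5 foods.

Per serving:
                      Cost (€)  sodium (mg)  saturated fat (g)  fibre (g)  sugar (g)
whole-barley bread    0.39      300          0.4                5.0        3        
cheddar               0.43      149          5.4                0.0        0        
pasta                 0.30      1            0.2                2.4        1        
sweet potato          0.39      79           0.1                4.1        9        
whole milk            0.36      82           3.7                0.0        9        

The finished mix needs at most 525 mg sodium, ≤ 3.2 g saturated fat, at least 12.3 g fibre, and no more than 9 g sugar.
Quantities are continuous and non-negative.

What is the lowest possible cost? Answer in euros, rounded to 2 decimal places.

Let x1 = servings of whole-barley bread, x2 = servings of cheddar, x3 = servings of pasta, x4 = servings of sweet potato, x5 = servings of whole milk.
Minimise 0.39x1 + 0.43x2 + 0.3x3 + 0.39x4 + 0.36x5 subject to:
  300x1 + 149x2 + 1x3 + 79x4 + 82x5 ≤ 525   (sodium)
  0.4x1 + 5.4x2 + 0.2x3 + 0.1x4 + 3.7x5 ≤ 3.2   (saturated fat)
  5x1 + 2.4x3 + 4.1x4 ≥ 12.3   (fibre)
  3x1 + 1x3 + 9x4 + 9x5 ≤ 9   (sugar)
  x1, x2, x3, x4, x5 ≥ 0.
The minimum-cost mix takes nothing from cheddar, whole milk — only whole-barley bread, pasta, sweet potato. There the sodium, fibre, sugar constraints are tight.
Optimal quantities: whole-barley bread = 1.661 servings, pasta = 1.113 servings, sweet potato = 0.3226 servings.
Total cost: 0.39·1.661 + 0.3·1.113 + 0.39·0.3226 = 1.1075.

€1.11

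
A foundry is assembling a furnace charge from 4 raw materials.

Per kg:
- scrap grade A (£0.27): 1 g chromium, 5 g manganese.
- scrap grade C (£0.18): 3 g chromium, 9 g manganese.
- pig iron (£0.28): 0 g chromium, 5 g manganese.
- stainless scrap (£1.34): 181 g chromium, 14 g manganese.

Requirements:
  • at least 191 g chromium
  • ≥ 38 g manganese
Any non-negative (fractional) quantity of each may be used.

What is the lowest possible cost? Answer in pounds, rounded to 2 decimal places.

£1.83

Let x1 = kg of scrap grade A, x2 = kg of scrap grade C, x3 = kg of pig iron, x4 = kg of stainless scrap.
min 0.27x1 + 0.18x2 + 0.28x3 + 1.34x4 s.t.:
  1x1 + 3x2 + 181x4 ≥ 191   (chromium)
  5x1 + 9x2 + 5x3 + 14x4 ≥ 38   (manganese)
  x1, x2, x3, x4 ≥ 0.
At the optimum only scrap grade C, stainless scrap are positive (scrap grade A, pig iron = 0). The chromium and manganese requirements are met with equality.
Optimal quantities: scrap grade C = 2.649 kg, stainless scrap = 1.011 kg.
Hence cost = 0.18·2.649 + 1.34·1.011 = £1.8316.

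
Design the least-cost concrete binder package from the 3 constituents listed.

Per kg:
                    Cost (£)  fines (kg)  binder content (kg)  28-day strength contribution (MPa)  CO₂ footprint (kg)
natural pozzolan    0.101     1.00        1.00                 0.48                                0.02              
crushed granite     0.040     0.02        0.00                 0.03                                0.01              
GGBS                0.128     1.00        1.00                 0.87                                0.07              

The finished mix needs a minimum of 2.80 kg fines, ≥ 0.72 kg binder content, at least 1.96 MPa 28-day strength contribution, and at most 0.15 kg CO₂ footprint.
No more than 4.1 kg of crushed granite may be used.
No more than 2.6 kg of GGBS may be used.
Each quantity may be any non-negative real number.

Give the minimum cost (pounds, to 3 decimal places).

Let x1 = kg of natural pozzolan, x2 = kg of crushed granite, x3 = kg of GGBS.
min 0.101x1 + 0.04x2 + 0.128x3 subject to:
  1x1 + 0.02x2 + 1x3 ≥ 2.8   (fines)
  1x1 + 1x3 ≥ 0.72   (binder content)
  0.48x1 + 0.03x2 + 0.87x3 ≥ 1.96   (28-day strength contribution)
  0.02x1 + 0.01x2 + 0.07x3 ≤ 0.15   (CO₂ footprint)
  x2 ≤ 4.1
  x3 ≤ 2.6
  x1, x2, x3 ≥ 0.
At the optimum only natural pozzolan, GGBS are positive (crushed granite = 0). There the fines and 28-day strength contribution constraints are tight.
Solving gives x1 = 1.221, x3 = 1.579.
Hence cost = 0.101·1.221 + 0.128·1.579 = £0.32543.

£0.325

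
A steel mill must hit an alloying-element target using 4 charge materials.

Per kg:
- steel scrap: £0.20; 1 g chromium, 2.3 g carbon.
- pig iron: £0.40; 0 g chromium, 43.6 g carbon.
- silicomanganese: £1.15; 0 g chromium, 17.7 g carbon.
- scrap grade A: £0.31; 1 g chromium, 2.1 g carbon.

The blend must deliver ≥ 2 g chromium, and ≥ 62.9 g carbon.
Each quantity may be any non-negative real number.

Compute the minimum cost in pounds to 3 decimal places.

£0.935

Let x1 = kg of steel scrap, x2 = kg of pig iron, x3 = kg of silicomanganese, x4 = kg of scrap grade A.
Minimise 0.2x1 + 0.4x2 + 1.15x3 + 0.31x4 with:
  1x1 + 1x4 ≥ 2   (chromium)
  2.3x1 + 43.6x2 + 17.7x3 + 2.1x4 ≥ 62.9   (carbon)
  x1, x2, x3, x4 ≥ 0.
The cheapest feasible vertex uses only steel scrap, pig iron; silicomanganese, scrap grade A are not used. There the chromium and carbon constraints are tight.
So steel scrap = 2 kg, pig iron = 1.337 kg.
Hence cost = 0.2·2 + 0.4·1.337 = £0.93480.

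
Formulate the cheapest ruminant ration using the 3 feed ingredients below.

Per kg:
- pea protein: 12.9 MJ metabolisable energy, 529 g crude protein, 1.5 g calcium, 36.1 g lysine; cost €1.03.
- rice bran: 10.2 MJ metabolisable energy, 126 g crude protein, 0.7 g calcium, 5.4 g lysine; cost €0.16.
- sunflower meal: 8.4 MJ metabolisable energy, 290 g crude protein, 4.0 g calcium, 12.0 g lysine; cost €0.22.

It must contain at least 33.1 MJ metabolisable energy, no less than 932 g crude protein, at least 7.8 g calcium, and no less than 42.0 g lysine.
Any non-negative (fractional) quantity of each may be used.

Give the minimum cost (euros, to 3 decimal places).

€0.805

This is a linear program. Let x1 = kg of pea protein, x2 = kg of rice bran, x3 = kg of sunflower meal.
Minimise 1.03x1 + 0.16x2 + 0.22x3 subject to:
  12.9x1 + 10.2x2 + 8.4x3 ≥ 33.1   (metabolisable energy)
  529x1 + 126x2 + 290x3 ≥ 932   (crude protein)
  1.5x1 + 0.7x2 + 4x3 ≥ 7.8   (calcium)
  36.1x1 + 5.4x2 + 12x3 ≥ 42   (lysine)
  x1, x2, x3 ≥ 0.
The cheapest feasible vertex uses only rice bran, sunflower meal; pea protein is not used. There the metabolisable energy and lysine constraints are tight.
Solving gives x2 = 0.5763, x3 = 3.241.
Hence cost = 0.16·0.5763 + 0.22·3.241 = €0.80523.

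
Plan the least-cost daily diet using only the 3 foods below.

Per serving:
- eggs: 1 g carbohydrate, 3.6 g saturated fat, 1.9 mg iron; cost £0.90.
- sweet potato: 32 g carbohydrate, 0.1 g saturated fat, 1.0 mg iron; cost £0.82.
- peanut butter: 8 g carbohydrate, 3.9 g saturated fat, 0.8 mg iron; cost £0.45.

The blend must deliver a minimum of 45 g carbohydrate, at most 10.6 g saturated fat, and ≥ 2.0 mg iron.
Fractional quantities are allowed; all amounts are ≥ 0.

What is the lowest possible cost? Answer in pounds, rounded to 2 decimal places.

£1.42

Let x1 = servings of eggs, x2 = servings of sweet potato, x3 = servings of peanut butter.
Minimize 0.9x1 + 0.82x2 + 0.45x3 with:
  1x1 + 32x2 + 8x3 ≥ 45   (carbohydrate)
  3.6x1 + 0.1x2 + 3.9x3 ≤ 10.6   (saturated fat)
  1.9x1 + 1x2 + 0.8x3 ≥ 2   (iron)
  x1, x2, x3 ≥ 0.
The optimal basis is {sweet potato, peanut butter}; eggs drops out. There the carbohydrate and iron constraints are tight.
Optimal quantities: sweet potato = 1.136 servings, peanut butter = 1.08 servings.
Cost = 0.82·1.136 + 0.45·1.08 = 1.4175.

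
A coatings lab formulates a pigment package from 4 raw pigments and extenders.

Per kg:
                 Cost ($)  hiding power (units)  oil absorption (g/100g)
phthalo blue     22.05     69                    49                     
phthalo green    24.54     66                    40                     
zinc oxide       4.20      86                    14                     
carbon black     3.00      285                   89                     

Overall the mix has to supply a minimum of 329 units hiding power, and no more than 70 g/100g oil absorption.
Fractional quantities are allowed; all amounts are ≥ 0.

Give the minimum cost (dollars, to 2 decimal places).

Let x1 = kg of phthalo blue, x2 = kg of phthalo green, x3 = kg of zinc oxide, x4 = kg of carbon black.
Minimise 22.05x1 + 24.54x2 + 4.2x3 + 3x4 with:
  69x1 + 66x2 + 86x3 + 285x4 ≥ 329   (hiding power)
  49x1 + 40x2 + 14x3 + 89x4 ≤ 70   (oil absorption)
  x1, x2, x3, x4 ≥ 0.
The cheapest feasible vertex uses only zinc oxide, carbon black; phthalo blue, phthalo green are not used. Binding constraints: hiding power and oil absorption.
That vertex is x3 = 2.5467, x4 = 0.38592.
Cost = 4.2·2.5467 + 3·0.38592 = 11.8539.

$11.85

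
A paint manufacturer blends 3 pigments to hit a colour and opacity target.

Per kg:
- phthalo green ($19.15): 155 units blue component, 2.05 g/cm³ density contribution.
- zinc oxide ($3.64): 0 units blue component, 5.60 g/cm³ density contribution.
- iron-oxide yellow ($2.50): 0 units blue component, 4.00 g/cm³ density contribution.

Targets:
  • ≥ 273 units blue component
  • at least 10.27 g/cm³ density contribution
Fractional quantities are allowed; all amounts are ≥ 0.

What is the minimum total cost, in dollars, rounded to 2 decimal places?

$37.89

This is a linear program. Let x1 = kg of phthalo green, x2 = kg of zinc oxide, x3 = kg of iron-oxide yellow.
Minimise 19.15x1 + 3.64x2 + 2.5x3 s.t.:
  155x1 ≥ 273   (blue component)
  2.05x1 + 5.6x2 + 4x3 ≥ 10.27   (density contribution)
  x1, x2, x3 ≥ 0.
The minimum-cost mix takes nothing from zinc oxide — only phthalo green, iron-oxide yellow. The blue component and density contribution requirements are met with equality.
So phthalo green = 1.761 kg, iron-oxide yellow = 1.665 kg.
Hence cost = 19.15·1.761 + 2.5·1.665 = $37.8857.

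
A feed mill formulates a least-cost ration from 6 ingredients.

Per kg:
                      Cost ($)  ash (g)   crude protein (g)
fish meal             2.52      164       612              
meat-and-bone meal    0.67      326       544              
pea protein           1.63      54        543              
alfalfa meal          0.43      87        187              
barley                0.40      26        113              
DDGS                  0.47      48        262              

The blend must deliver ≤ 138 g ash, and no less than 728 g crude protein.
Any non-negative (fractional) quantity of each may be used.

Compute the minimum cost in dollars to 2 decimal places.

$1.30

Treat it as an LP. Let x1 = kg of fish meal, x2 = kg of meat-and-bone meal, x3 = kg of pea protein, x4 = kg of alfalfa meal, x5 = kg of barley, x6 = kg of DDGS.
min 2.52x1 + 0.67x2 + 1.63x3 + 0.43x4 + 0.4x5 + 0.47x6 s.t.:
  164x1 + 326x2 + 54x3 + 87x4 + 26x5 + 48x6 ≤ 138   (ash)
  612x1 + 544x2 + 543x3 + 187x4 + 113x5 + 262x6 ≥ 728   (crude protein)
  x1, x2, x3, x4, x5, x6 ≥ 0.
The cheapest feasible vertex uses only meat-and-bone meal, DDGS; fish meal, pea protein, alfalfa meal, barley are not used. Binding constraints: ash and crude protein.
Solving gives x2 = 0.02044, x6 = 2.736.
Cost = 0.67·0.02044 + 0.47·2.736 = 1.2996.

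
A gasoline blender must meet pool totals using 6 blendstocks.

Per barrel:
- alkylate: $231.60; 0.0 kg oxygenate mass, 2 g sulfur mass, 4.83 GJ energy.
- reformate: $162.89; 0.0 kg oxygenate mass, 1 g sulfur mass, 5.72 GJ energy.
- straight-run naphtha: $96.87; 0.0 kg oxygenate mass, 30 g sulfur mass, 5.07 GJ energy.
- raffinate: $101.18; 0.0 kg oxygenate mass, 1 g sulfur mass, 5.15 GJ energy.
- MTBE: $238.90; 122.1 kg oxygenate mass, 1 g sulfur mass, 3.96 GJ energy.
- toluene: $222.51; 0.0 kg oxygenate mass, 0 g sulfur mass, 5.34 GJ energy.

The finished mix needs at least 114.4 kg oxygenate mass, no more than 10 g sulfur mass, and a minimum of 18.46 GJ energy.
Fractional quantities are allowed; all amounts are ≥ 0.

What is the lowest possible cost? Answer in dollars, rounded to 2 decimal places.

Set it up as a linear program. Let x1 = barrels of alkylate, x2 = barrels of reformate, x3 = barrels of straight-run naphtha, x4 = barrels of raffinate, x5 = barrels of MTBE, x6 = barrels of toluene.
Minimise 231.6x1 + 162.89x2 + 96.87x3 + 101.18x4 + 238.9x5 + 222.51x6 with:
  122.1x5 ≥ 114.4   (oxygenate mass)
  2x1 + 1x2 + 30x3 + 1x4 + 1x5 ≤ 10   (sulfur mass)
  4.83x1 + 5.72x2 + 5.07x3 + 5.15x4 + 3.96x5 + 5.34x6 ≥ 18.46   (energy)
  x1, x2, x3, x4, x5, x6 ≥ 0.
The minimum-cost mix takes nothing from alkylate, reformate, toluene — only straight-run naphtha, raffinate, MTBE. Binding constraints: oxygenate mass, sulfur mass, energy.
Optimal quantities: straight-run naphtha = 0.21365 barrels, raffinate = 2.6537 barrels, MTBE = 0.93694 barrels.
Objective = 96.87·0.21365 + 101.18·2.6537 + 238.9·0.93694 = 513.0326.

$513.03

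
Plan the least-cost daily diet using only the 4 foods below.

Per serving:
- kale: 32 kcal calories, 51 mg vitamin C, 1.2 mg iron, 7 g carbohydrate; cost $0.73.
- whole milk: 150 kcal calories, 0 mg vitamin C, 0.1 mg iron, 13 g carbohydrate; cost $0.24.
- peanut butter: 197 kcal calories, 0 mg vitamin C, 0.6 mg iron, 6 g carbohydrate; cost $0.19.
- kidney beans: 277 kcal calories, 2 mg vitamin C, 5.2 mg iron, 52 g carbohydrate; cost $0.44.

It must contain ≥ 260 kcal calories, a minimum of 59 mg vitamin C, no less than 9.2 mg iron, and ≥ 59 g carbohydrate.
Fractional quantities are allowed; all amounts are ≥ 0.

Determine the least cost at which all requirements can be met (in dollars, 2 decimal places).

$1.47

Let x1 = servings of kale, x2 = servings of whole milk, x3 = servings of peanut butter, x4 = servings of kidney beans.
min 0.73x1 + 0.24x2 + 0.19x3 + 0.44x4 with:
  32x1 + 150x2 + 197x3 + 277x4 ≥ 260   (calories)
  51x1 + 2x4 ≥ 59   (vitamin C)
  1.2x1 + 0.1x2 + 0.6x3 + 5.2x4 ≥ 9.2   (iron)
  7x1 + 13x2 + 6x3 + 52x4 ≥ 59   (carbohydrate)
  x1, x2, x3, x4 ≥ 0.
The cheapest feasible vertex uses only kale, kidney beans; whole milk, peanut butter are not used. There the vitamin C and iron constraints are tight.
So kale = 1.097 servings, kidney beans = 1.516 servings.
Cost = 0.73·1.097 + 0.44·1.516 = 1.4679.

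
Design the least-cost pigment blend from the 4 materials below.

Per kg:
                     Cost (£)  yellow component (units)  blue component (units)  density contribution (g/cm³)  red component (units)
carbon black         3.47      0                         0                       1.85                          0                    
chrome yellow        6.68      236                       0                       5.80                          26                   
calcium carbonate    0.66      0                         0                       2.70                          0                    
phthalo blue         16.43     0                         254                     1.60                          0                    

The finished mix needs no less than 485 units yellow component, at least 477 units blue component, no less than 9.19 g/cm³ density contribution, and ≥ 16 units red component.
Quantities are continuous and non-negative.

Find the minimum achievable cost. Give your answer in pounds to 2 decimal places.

£44.58

Let x1 = kg of carbon black, x2 = kg of chrome yellow, x3 = kg of calcium carbonate, x4 = kg of phthalo blue.
Minimize 3.47x1 + 6.68x2 + 0.66x3 + 16.43x4 with:
  236x2 ≥ 485   (yellow component)
  254x4 ≥ 477   (blue component)
  1.85x1 + 5.8x2 + 2.7x3 + 1.6x4 ≥ 9.19   (density contribution)
  26x2 ≥ 16   (red component)
  x1, x2, x3, x4 ≥ 0.
The cheapest feasible vertex uses only chrome yellow, phthalo blue; carbon black, calcium carbonate are not used. The yellow component and blue component requirements are met with equality.
That vertex is x2 = 2.055, x4 = 1.878.
Objective = 6.68·2.055 + 16.43·1.878 = 44.5829.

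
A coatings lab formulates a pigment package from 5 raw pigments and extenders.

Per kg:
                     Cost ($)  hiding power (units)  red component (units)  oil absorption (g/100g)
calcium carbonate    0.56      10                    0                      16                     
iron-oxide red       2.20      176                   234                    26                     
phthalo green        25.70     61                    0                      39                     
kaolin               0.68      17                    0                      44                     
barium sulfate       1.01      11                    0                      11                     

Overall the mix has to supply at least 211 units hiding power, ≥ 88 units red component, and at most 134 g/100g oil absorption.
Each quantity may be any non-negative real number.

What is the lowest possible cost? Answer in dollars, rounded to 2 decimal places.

Set it up as a linear program. Let x1 = kg of calcium carbonate, x2 = kg of iron-oxide red, x3 = kg of phthalo green, x4 = kg of kaolin, x5 = kg of barium sulfate.
min 0.56x1 + 2.2x2 + 25.7x3 + 0.68x4 + 1.01x5 with:
  10x1 + 176x2 + 61x3 + 17x4 + 11x5 ≥ 211   (hiding power)
  234x2 ≥ 88   (red component)
  16x1 + 26x2 + 39x3 + 44x4 + 11x5 ≤ 134   (oil absorption)
  x1, x2, x3, x4, x5 ≥ 0.
The minimum-cost mix takes nothing from calcium carbonate, phthalo green, kaolin, barium sulfate — only iron-oxide red. The hiding power requirement is met with equality.
So iron-oxide red = 1.199 kg.
Objective = 2.2·1.199 = 2.6378.

$2.64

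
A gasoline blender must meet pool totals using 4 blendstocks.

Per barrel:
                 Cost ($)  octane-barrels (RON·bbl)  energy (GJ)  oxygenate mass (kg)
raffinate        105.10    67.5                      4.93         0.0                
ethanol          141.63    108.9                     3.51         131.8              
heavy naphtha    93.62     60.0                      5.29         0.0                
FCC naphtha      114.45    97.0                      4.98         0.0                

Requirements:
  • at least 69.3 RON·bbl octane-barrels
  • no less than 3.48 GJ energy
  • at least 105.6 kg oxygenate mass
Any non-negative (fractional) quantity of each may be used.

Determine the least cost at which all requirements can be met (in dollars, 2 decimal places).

$125.29

Let x1 = barrels of raffinate, x2 = barrels of ethanol, x3 = barrels of heavy naphtha, x4 = barrels of FCC naphtha.
Minimise 105.1x1 + 141.63x2 + 93.62x3 + 114.45x4 with:
  67.5x1 + 108.9x2 + 60x3 + 97x4 ≥ 69.3   (octane-barrels)
  4.93x1 + 3.51x2 + 5.29x3 + 4.98x4 ≥ 3.48   (energy)
  131.8x2 ≥ 105.6   (oxygenate mass)
  x1, x2, x3, x4 ≥ 0.
The cheapest feasible vertex uses only ethanol, heavy naphtha; raffinate, FCC naphtha are not used. There the energy and oxygenate mass constraints are tight.
So ethanol = 0.8012 barrels, heavy naphtha = 0.1262 barrels.
Objective = 141.63·0.8012 + 93.62·0.1262 = 125.2888.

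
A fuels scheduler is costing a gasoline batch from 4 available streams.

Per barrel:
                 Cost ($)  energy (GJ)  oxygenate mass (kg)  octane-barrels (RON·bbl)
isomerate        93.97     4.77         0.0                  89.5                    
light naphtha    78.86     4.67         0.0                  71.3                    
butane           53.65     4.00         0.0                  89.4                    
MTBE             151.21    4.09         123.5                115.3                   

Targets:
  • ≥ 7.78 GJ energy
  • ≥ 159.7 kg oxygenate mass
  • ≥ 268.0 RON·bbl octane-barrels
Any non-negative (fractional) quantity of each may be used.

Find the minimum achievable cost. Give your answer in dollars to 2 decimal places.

$266.89

This is a linear program. Let x1 = barrels of isomerate, x2 = barrels of light naphtha, x3 = barrels of butane, x4 = barrels of MTBE.
Minimise 93.97x1 + 78.86x2 + 53.65x3 + 151.21x4 subject to:
  4.77x1 + 4.67x2 + 4x3 + 4.09x4 ≥ 7.78   (energy)
  123.5x4 ≥ 159.7   (oxygenate mass)
  89.5x1 + 71.3x2 + 89.4x3 + 115.3x4 ≥ 268   (octane-barrels)
  x1, x2, x3, x4 ≥ 0.
The optimal basis is {butane, MTBE}; isomerate, light naphtha drop out. Binding constraints: oxygenate mass and octane-barrels.
So butane = 1.33002 barrels, MTBE = 1.29312 barrels.
Hence cost = 53.65·1.33002 + 151.21·1.29312 = $266.8882.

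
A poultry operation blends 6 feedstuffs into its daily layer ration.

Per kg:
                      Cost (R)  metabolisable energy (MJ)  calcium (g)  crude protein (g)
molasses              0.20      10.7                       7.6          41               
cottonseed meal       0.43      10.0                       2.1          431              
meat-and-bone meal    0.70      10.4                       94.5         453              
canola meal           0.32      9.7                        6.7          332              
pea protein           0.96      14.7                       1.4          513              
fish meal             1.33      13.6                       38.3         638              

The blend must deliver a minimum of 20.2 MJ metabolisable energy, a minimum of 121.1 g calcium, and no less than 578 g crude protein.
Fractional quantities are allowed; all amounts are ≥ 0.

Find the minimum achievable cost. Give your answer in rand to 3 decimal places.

R0.997

Let x1 = kg of molasses, x2 = kg of cottonseed meal, x3 = kg of meat-and-bone meal, x4 = kg of canola meal, x5 = kg of pea protein, x6 = kg of fish meal.
Minimise 0.2x1 + 0.43x2 + 0.7x3 + 0.32x4 + 0.96x5 + 1.33x6 s.t.:
  10.7x1 + 10x2 + 10.4x3 + 9.7x4 + 14.7x5 + 13.6x6 ≥ 20.2   (metabolisable energy)
  7.6x1 + 2.1x2 + 94.5x3 + 6.7x4 + 1.4x5 + 38.3x6 ≥ 121.1   (calcium)
  41x1 + 431x2 + 453x3 + 332x4 + 513x5 + 638x6 ≥ 578   (crude protein)
  x1, x2, x3, x4, x5, x6 ≥ 0.
At the optimum only molasses, meat-and-bone meal are positive (cottonseed meal, canola meal, pea protein, fish meal = 0). Binding constraints: metabolisable energy and calcium.
Solving gives x1 = 0.6968, x3 = 1.225.
Objective = 0.2·0.6968 + 0.7·1.225 = 0.99686.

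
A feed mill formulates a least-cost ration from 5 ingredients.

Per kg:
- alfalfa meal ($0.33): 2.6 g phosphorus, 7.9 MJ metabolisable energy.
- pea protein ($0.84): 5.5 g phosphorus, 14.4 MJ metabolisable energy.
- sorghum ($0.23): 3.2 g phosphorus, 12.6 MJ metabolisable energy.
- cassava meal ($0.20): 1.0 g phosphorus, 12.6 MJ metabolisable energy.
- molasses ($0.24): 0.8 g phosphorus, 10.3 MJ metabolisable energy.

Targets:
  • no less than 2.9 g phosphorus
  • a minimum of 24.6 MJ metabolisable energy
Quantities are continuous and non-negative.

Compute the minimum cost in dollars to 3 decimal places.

This is a linear program. Let x1 = kg of alfalfa meal, x2 = kg of pea protein, x3 = kg of sorghum, x4 = kg of cassava meal, x5 = kg of molasses.
Minimize 0.33x1 + 0.84x2 + 0.23x3 + 0.2x4 + 0.24x5 subject to:
  2.6x1 + 5.5x2 + 3.2x3 + 1x4 + 0.8x5 ≥ 2.9   (phosphorus)
  7.9x1 + 14.4x2 + 12.6x3 + 12.6x4 + 10.3x5 ≥ 24.6   (metabolisable energy)
  x1, x2, x3, x4, x5 ≥ 0.
The minimum-cost mix takes nothing from alfalfa meal, pea protein, molasses — only sorghum, cassava meal. There the phosphorus and metabolisable energy constraints are tight.
Optimal quantities: sorghum = 0.4307 kg, cassava meal = 1.522 kg.
Cost = 0.23·0.4307 + 0.2·1.522 = 0.40346.

$0.403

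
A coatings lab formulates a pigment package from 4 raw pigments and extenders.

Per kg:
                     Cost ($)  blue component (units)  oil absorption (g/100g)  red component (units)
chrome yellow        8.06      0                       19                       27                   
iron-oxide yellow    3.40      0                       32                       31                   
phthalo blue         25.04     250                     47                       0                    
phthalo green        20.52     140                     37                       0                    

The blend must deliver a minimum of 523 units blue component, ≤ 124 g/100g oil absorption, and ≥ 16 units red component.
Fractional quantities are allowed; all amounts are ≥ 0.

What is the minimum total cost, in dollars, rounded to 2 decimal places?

$54.14

Let x1 = kg of chrome yellow, x2 = kg of iron-oxide yellow, x3 = kg of phthalo blue, x4 = kg of phthalo green.
Minimize 8.06x1 + 3.4x2 + 25.04x3 + 20.52x4 s.t.:
  250x3 + 140x4 ≥ 523   (blue component)
  19x1 + 32x2 + 47x3 + 37x4 ≤ 124   (oil absorption)
  27x1 + 31x2 ≥ 16   (red component)
  x1, x2, x3, x4 ≥ 0.
The minimum-cost mix takes nothing from chrome yellow, phthalo green — only iron-oxide yellow, phthalo blue. There the blue component and red component constraints are tight.
That vertex is x2 = 0.5161, x3 = 2.092.
Total cost: 3.4·0.5161 + 25.04·2.092 = 54.1384.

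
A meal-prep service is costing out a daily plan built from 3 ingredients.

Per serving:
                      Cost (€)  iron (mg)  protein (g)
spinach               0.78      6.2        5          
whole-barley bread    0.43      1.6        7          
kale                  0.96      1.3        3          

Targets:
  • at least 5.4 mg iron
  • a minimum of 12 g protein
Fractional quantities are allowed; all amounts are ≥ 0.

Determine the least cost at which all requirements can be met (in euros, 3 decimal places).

This is a linear program. Let x1 = servings of spinach, x2 = servings of whole-barley bread, x3 = servings of kale.
min 0.78x1 + 0.43x2 + 0.96x3 with:
  6.2x1 + 1.6x2 + 1.3x3 ≥ 5.4   (iron)
  5x1 + 7x2 + 3x3 ≥ 12   (protein)
  x1, x2, x3 ≥ 0.
The minimum-cost mix takes nothing from kale — only spinach, whole-barley bread. There the iron and protein constraints are tight.
That vertex is x1 = 0.5254, x2 = 1.339.
Cost = 0.78·0.5254 + 0.43·1.339 = 0.98558.

€0.986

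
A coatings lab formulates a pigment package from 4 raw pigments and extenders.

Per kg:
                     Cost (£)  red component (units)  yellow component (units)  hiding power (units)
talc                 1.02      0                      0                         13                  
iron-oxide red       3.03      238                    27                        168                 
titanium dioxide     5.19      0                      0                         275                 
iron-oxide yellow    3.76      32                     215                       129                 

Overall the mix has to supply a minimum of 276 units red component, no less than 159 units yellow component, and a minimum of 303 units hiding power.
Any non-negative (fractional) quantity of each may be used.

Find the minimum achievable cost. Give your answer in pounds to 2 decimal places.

£6.28

This is a linear program. Let x1 = kg of talc, x2 = kg of iron-oxide red, x3 = kg of titanium dioxide, x4 = kg of iron-oxide yellow.
Minimise 1.02x1 + 3.03x2 + 5.19x3 + 3.76x4 s.t.:
  238x2 + 32x4 ≥ 276   (red component)
  27x2 + 215x4 ≥ 159   (yellow component)
  13x1 + 168x2 + 275x3 + 129x4 ≥ 303   (hiding power)
  x1, x2, x3, x4 ≥ 0.
The minimum-cost mix takes nothing from talc, titanium dioxide — only iron-oxide red, iron-oxide yellow. The yellow component and hiding power requirements are met with equality.
So iron-oxide red = 1.368 kg, iron-oxide yellow = 0.5678 kg.
Objective = 3.03·1.368 + 3.76·0.5678 = 6.2800.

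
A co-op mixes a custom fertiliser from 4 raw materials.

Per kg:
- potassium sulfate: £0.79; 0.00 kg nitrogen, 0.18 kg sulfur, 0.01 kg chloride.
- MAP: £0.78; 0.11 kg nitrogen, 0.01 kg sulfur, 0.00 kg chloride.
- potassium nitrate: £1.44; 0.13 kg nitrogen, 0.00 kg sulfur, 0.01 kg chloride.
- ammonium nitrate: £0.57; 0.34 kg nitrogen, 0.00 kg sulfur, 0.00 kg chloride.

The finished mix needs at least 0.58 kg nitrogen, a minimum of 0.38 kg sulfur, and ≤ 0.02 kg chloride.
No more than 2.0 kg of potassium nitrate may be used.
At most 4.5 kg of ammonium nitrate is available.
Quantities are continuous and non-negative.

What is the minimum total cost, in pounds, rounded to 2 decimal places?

Set it up as a linear program. Let x1 = kg of potassium sulfate, x2 = kg of MAP, x3 = kg of potassium nitrate, x4 = kg of ammonium nitrate.
min 0.79x1 + 0.78x2 + 1.44x3 + 0.57x4 with:
  0.11x2 + 0.13x3 + 0.34x4 ≥ 0.58   (nitrogen)
  0.18x1 + 0.01x2 ≥ 0.38   (sulfur)
  0.01x1 + 0.01x3 ≤ 0.02   (chloride)
  x3 ≤ 2
  x4 ≤ 4.5
  x1, x2, x3, x4 ≥ 0.
The cheapest feasible vertex uses only potassium sulfate, MAP, ammonium nitrate; potassium nitrate is not used. Binding constraints: nitrogen, sulfur, chloride.
So potassium sulfate = 2 kg, MAP = 2 kg, ammonium nitrate = 1.059 kg.
Hence cost = 0.79·2 + 0.78·2 + 0.57·1.059 = £3.7436.

£3.74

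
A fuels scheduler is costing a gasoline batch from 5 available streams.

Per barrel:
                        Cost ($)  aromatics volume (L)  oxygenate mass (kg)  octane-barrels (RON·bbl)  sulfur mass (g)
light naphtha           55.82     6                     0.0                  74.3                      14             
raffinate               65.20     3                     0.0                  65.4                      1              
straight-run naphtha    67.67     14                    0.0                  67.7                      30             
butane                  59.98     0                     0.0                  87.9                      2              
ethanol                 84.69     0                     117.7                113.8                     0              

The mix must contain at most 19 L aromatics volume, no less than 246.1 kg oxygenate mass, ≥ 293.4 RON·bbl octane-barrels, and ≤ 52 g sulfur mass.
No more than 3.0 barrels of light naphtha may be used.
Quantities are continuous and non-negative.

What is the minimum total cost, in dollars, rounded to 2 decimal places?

Treat it as an LP. Let x1 = barrels of light naphtha, x2 = barrels of raffinate, x3 = barrels of straight-run naphtha, x4 = barrels of butane, x5 = barrels of ethanol.
min 55.82x1 + 65.2x2 + 67.67x3 + 59.98x4 + 84.69x5 subject to:
  6x1 + 3x2 + 14x3 ≤ 19   (aromatics volume)
  117.7x5 ≥ 246.1   (oxygenate mass)
  74.3x1 + 65.4x2 + 67.7x3 + 87.9x4 + 113.8x5 ≥ 293.4   (octane-barrels)
  14x1 + 1x2 + 30x3 + 2x4 ≤ 52   (sulfur mass)
  x1 ≤ 3
  x1, x2, x3, x4, x5 ≥ 0.
The optimal basis is {butane, ethanol}; light naphtha, raffinate, straight-run naphtha drop out. The oxygenate mass and octane-barrels requirements are met with equality.
So butane = 0.63088 barrels, ethanol = 2.0909 barrels.
Total cost: 59.98·0.63088 + 84.69·2.0909 = 214.9185.

$214.92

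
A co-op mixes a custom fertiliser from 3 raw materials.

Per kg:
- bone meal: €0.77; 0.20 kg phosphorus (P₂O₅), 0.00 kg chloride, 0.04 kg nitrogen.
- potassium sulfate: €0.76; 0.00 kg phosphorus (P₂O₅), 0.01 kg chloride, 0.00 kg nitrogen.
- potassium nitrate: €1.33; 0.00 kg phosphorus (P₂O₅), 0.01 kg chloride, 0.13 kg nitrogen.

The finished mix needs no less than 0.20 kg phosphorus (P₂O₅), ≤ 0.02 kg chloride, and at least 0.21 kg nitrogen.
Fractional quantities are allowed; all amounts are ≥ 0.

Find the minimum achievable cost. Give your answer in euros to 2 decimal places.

Set it up as a linear program. Let x1 = kg of bone meal, x2 = kg of potassium sulfate, x3 = kg of potassium nitrate.
min 0.77x1 + 0.76x2 + 1.33x3 s.t.:
  0.2x1 ≥ 0.2   (phosphorus (P₂O₅))
  0.01x2 + 0.01x3 ≤ 0.02   (chloride)
  0.04x1 + 0.13x3 ≥ 0.21   (nitrogen)
  x1, x2, x3 ≥ 0.
The optimal basis is {bone meal, potassium nitrate}; potassium sulfate drops out. Binding constraints: phosphorus (P₂O₅) and nitrogen.
So bone meal = 1 kg, potassium nitrate = 1.308 kg.
Total cost: 0.77·1 + 1.33·1.308 = 2.5096.

€2.51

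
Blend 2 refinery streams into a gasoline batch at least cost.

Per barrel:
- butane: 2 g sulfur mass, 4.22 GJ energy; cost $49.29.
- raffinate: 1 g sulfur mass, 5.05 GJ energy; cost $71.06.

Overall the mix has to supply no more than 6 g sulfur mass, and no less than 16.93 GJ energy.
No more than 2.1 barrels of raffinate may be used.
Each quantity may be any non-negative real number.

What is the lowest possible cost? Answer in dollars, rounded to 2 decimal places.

$215.28

This is a linear program. Let x1 = barrels of butane, x2 = barrels of raffinate.
Minimise 49.29x1 + 71.06x2 with:
  2x1 + 1x2 ≤ 6   (sulfur mass)
  4.22x1 + 5.05x2 ≥ 16.93   (energy)
  x2 ≤ 2.1
  x1, x2 ≥ 0.
Both inputs are positive at the optimum. Binding constraints: sulfur mass and energy.
Optimal quantities: butane = 2.2738 barrels, raffinate = 1.4524 barrels.
Objective = 49.29·2.2738 + 71.06·1.4524 = 215.2831.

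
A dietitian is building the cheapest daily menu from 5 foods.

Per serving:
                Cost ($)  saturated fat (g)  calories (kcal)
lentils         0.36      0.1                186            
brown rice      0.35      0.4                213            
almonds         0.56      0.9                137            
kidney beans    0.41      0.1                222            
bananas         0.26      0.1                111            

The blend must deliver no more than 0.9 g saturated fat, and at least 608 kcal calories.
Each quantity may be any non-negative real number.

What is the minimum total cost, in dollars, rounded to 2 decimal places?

$1.03

This is a linear program. Let x1 = servings of lentils, x2 = servings of brown rice, x3 = servings of almonds, x4 = servings of kidney beans, x5 = servings of bananas.
Minimize 0.36x1 + 0.35x2 + 0.56x3 + 0.41x4 + 0.26x5 subject to:
  0.1x1 + 0.4x2 + 0.9x3 + 0.1x4 + 0.1x5 ≤ 0.9   (saturated fat)
  186x1 + 213x2 + 137x3 + 222x4 + 111x5 ≥ 608   (calories)
  x1, x2, x3, x4, x5 ≥ 0.
The minimum-cost mix takes nothing from lentils, almonds, bananas — only brown rice, kidney beans. There the saturated fat and calories constraints are tight.
So brown rice = 2.059 servings, kidney beans = 0.763 servings.
Cost = 0.35·2.059 + 0.41·0.763 = 1.0335.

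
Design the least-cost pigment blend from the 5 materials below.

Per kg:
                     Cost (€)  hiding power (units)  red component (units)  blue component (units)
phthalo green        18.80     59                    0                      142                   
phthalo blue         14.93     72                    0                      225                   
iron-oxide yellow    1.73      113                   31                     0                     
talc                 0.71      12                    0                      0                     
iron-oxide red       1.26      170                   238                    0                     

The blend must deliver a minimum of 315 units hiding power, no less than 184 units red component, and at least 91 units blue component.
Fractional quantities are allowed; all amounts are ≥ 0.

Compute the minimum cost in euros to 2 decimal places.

This is a linear program. Let x1 = kg of phthalo green, x2 = kg of phthalo blue, x3 = kg of iron-oxide yellow, x4 = kg of talc, x5 = kg of iron-oxide red.
Minimize 18.8x1 + 14.93x2 + 1.73x3 + 0.71x4 + 1.26x5 subject to:
  59x1 + 72x2 + 113x3 + 12x4 + 170x5 ≥ 315   (hiding power)
  31x3 + 238x5 ≥ 184   (red component)
  142x1 + 225x2 ≥ 91   (blue component)
  x1, x2, x3, x4, x5 ≥ 0.
The optimal basis is {phthalo blue, iron-oxide red}; phthalo green, iron-oxide yellow, talc drop out. The hiding power and blue component requirements are met with equality.
So phthalo blue = 0.4044 kg, iron-oxide red = 1.682 kg.
Objective = 14.93·0.4044 + 1.26·1.682 = 8.1570.

€8.16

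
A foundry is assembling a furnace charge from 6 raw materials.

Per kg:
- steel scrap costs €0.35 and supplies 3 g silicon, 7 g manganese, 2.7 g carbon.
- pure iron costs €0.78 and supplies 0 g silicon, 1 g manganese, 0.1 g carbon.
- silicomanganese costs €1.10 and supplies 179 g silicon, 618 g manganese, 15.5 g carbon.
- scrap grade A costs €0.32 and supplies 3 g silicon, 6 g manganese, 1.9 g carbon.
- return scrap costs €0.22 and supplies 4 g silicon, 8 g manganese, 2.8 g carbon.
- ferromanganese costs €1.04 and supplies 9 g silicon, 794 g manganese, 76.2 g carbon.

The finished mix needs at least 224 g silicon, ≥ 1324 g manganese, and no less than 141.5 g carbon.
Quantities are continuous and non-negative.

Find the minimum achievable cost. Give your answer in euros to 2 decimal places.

Set it up as a linear program. Let x1 = kg of steel scrap, x2 = kg of pure iron, x3 = kg of silicomanganese, x4 = kg of scrap grade A, x5 = kg of return scrap, x6 = kg of ferromanganese.
Minimise 0.35x1 + 0.78x2 + 1.1x3 + 0.32x4 + 0.22x5 + 1.04x6 subject to:
  3x1 + 179x3 + 3x4 + 4x5 + 9x6 ≥ 224   (silicon)
  7x1 + 1x2 + 618x3 + 6x4 + 8x5 + 794x6 ≥ 1324   (manganese)
  2.7x1 + 0.1x2 + 15.5x3 + 1.9x4 + 2.8x5 + 76.2x6 ≥ 141.5   (carbon)
  x1, x2, x3, x4, x5, x6 ≥ 0.
The minimum-cost mix takes nothing from steel scrap, pure iron, scrap grade A, return scrap — only silicomanganese, ferromanganese. The silicon and carbon requirements are met with equality.
Solving gives x3 = 1.17, x6 = 1.619.
Hence cost = 1.1·1.17 + 1.04·1.619 = €2.9708.

€2.97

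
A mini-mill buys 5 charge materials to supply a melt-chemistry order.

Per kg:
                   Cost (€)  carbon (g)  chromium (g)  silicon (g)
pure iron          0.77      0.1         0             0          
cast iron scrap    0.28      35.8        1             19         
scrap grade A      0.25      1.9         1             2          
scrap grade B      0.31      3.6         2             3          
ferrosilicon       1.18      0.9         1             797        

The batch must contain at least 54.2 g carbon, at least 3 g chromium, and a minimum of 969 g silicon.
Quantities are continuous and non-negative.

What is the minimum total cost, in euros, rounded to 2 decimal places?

Let x1 = kg of pure iron, x2 = kg of cast iron scrap, x3 = kg of scrap grade A, x4 = kg of scrap grade B, x5 = kg of ferrosilicon.
Minimise 0.77x1 + 0.28x2 + 0.25x3 + 0.31x4 + 1.18x5 with:
  0.1x1 + 35.8x2 + 1.9x3 + 3.6x4 + 0.9x5 ≥ 54.2   (carbon)
  1x2 + 1x3 + 2x4 + 1x5 ≥ 3   (chromium)
  19x2 + 2x3 + 3x4 + 797x5 ≥ 969   (silicon)
  x1, x2, x3, x4, x5 ≥ 0.
The cheapest feasible vertex uses only cast iron scrap, scrap grade B, ferrosilicon; pure iron, scrap grade A are not used. There the carbon, chromium, silicon constraints are tight.
Solving gives x2 = 1.467, x4 = 0.1766, x5 = 1.18.
Cost = 0.28·1.467 + 0.31·0.1766 + 1.18·1.18 = 1.8579.

€1.86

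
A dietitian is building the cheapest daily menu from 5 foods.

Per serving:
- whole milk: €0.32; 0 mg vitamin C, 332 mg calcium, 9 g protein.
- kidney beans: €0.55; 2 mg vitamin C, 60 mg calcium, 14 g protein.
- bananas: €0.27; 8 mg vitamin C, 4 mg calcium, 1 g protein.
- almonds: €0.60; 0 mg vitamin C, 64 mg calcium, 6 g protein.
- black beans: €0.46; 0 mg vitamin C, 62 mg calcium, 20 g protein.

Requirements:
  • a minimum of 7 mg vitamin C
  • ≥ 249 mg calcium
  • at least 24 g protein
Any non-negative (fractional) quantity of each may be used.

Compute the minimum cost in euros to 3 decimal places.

Treat it as an LP. Let x1 = servings of whole milk, x2 = servings of kidney beans, x3 = servings of bananas, x4 = servings of almonds, x5 = servings of black beans.
Minimize 0.32x1 + 0.55x2 + 0.27x3 + 0.6x4 + 0.46x5 s.t.:
  2x2 + 8x3 ≥ 7   (vitamin C)
  332x1 + 60x2 + 4x3 + 64x4 + 62x5 ≥ 249   (calcium)
  9x1 + 14x2 + 1x3 + 6x4 + 20x5 ≥ 24   (protein)
  x1, x2, x3, x4, x5 ≥ 0.
The cheapest feasible vertex uses only whole milk, bananas, black beans; kidney beans, almonds are not used. The vitamin C, calcium, protein requirements are met with equality.
That vertex is x1 = 0.5716, x3 = 0.875, x5 = 0.899.
Objective = 0.32·0.5716 + 0.27·0.875 + 0.46·0.899 = 0.83270.

€0.833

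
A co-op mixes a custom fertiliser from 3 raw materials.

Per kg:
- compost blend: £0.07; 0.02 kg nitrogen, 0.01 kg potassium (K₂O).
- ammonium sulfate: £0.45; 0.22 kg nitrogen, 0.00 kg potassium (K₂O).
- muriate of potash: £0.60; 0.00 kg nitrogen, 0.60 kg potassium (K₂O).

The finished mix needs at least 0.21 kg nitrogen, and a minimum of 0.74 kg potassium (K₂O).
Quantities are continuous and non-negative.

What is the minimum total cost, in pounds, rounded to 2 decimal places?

£1.17

Let x1 = kg of compost blend, x2 = kg of ammonium sulfate, x3 = kg of muriate of potash.
min 0.07x1 + 0.45x2 + 0.6x3 subject to:
  0.02x1 + 0.22x2 ≥ 0.21   (nitrogen)
  0.01x1 + 0.6x3 ≥ 0.74   (potassium (K₂O))
  x1, x2, x3 ≥ 0.
The cheapest feasible vertex uses only ammonium sulfate, muriate of potash; compost blend is not used. Binding constraints: nitrogen and potassium (K₂O).
That vertex is x2 = 0.9545, x3 = 1.233.
Total cost: 0.45·0.9545 + 0.6·1.233 = 1.1693.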